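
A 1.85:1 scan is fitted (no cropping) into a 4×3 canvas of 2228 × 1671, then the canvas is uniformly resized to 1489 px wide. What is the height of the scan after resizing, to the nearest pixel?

At 2228×1671 the scan is width-limited, so height = 2228 / 1.850 ≈ 1204.32 px.
Scaling 2228 → 1489 is ×0.6683, so the height becomes 1204.32 × 0.6683 ≈ 804.86 px.

805 px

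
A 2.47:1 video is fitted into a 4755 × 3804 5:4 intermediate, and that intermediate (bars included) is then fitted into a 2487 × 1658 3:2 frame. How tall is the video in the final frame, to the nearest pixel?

839 px

2.47:1 in 4755×3804: fills the width, so the video is 4755.00 × 1925.10.
5:4 in 2487×1658: fills the height, so the intermediate becomes 2072.50 × 1658.00 — a scale of ×0.4359.
The video scales with it: height 1925.10 × 0.4359 ≈ 839.07.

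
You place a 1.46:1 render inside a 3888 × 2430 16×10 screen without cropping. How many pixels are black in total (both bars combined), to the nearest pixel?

1.46:1 (1.460) < 16×10 (1.600), so the render fills the height.
The render is 2430 × 1.460 ≈ 3547.8000 px wide.
Black = 3888 − 3547.8000 = 340.2000 px.
Bar area = 340.2000 × 2430 ≈ 826686 px.

826686 pixels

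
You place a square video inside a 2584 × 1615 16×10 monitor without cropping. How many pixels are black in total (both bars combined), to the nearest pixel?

1564935 pixels

square is narrower than 16×10, so it spans the full height.
The video is 1615 × 1/1 ≈ 1615.0000 px wide.
Leftover width: 2584 − 1615.0000 = 969.0000 px.
That's 969.0000 × 1615 ≈ 1564935 black pixels.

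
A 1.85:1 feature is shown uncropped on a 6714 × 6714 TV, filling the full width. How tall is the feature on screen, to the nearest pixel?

That makes the image 3629.19 px tall (6714 / 1.850).

3629 px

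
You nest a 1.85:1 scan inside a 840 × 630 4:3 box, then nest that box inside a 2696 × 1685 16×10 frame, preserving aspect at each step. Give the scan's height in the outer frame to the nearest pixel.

1214 px

First fit — 1.85:1 into 840×630 spans the width: 840.00 × 454.05.
Second fit — the 4:3 canvas into 2696×1685 spans the height: 2246.67 × 1685.00 (×2.6746 from 840×630).
So the scan's height is 454.05 × 2.6746 ≈ 1214.41.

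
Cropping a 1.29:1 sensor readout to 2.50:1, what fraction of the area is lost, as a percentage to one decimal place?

The width stays; only height is cut (since 2.50:1 is wider than 1.29:1).
(1.290)/(2.500) ≈ 0.516 of the area survives, leaving 48.40% discarded.

48.4%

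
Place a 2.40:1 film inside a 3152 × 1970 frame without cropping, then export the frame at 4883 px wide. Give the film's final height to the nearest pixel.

2035 px

At 3152×1970 the film is width-limited, so height = 3152 / 2.400 ≈ 1313.33 px.
Scaling 3152 → 4883 is ×1.5492, so the height becomes 1313.33 × 1.5492 ≈ 2034.58 px.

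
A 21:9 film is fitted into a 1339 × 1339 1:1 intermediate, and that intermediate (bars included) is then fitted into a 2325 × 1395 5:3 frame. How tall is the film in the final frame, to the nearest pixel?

First fit — 21:9 into 1339×1339 spans the width: 1339.00 × 573.86.
1:1 in 2325×1395: fills the height, so the intermediate becomes 1395.00 × 1395.00 — a scale of ×1.0418.
Applying the same ×1.0418: 573.86 → 597.86.

598 px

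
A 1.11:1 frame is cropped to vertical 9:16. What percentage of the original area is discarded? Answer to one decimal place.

vertical 9:16 is narrower than 1.11:1, so the crop keeps the full height and trims the width.
Area ratio = (0.562)/(1.110) = 50.68%; the remaining 49.32% is cropped out.

49.3%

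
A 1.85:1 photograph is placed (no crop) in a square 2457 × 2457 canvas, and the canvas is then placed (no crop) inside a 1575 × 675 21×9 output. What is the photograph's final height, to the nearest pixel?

1.85:1 in 2457×2457: fills the width, so the photograph is 2457.00 × 1328.11.
Second fit — the square canvas into 1575×675 spans the height: 675.00 × 675.00 (×0.2747 from 2457×2457).
Applying the same ×0.2747: 1328.11 → 364.86.

365 px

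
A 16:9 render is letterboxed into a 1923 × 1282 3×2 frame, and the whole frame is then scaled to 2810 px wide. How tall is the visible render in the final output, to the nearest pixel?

1581 px

At 1923×1282 the render is width-limited, so height = 1923 × 9/16 ≈ 1081.69 px.
Resizing to 2810 px wide multiplies everything by 1.4613: 1081.69 → 1580.62 px.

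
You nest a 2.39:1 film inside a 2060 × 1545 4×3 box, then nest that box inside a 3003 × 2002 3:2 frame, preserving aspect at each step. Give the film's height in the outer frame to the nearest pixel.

2.39:1 in 2060×1545: fills the width, so the film is 2060.00 × 861.92.
Second fit — the 4×3 canvas into 3003×2002 spans the height: 2669.33 × 2002.00 (×1.2958 from 2060×1545).
Applying the same ×1.2958: 861.92 → 1116.88.

1117 px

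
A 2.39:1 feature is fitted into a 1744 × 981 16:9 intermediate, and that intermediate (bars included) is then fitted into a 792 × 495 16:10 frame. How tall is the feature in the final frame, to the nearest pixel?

331 px

First fit — 2.39:1 into 1744×981 spans the width: 1744.00 × 729.71.
The 16:9 canvas is width-limited in 792×495, giving 792.00 × 445.50; scale factor 0.4541.
So the feature's height is 729.71 × 0.4541 ≈ 331.38.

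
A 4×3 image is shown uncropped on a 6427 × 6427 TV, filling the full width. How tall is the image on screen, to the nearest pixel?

4820 px

That makes the image 4820.25 px tall (6427 × 3/4).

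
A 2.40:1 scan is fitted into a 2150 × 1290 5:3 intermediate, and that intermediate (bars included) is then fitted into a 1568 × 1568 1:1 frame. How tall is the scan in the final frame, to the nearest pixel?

2.40:1 in 2150×1290: fills the width, so the scan is 2150.00 × 895.83.
The 5:3 canvas is width-limited in 1568×1568, giving 1568.00 × 940.80; scale factor 0.7293.
The scan scales with it: height 895.83 × 0.7293 ≈ 653.33.

653 px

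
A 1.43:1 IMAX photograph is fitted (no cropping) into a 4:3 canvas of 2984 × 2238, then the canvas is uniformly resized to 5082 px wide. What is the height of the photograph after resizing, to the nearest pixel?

At 2984×2238 the photograph is width-limited, so height = 2984 / 1.430 ≈ 2086.71 px.
Resizing to 5082 px wide multiplies everything by 1.7031: 2086.71 → 3553.85 px.

3554 px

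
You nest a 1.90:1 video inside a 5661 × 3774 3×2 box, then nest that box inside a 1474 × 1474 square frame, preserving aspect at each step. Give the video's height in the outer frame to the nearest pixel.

776 px

Inside the 5661×3774 canvas the video is width-limited at 5661.00 × 2979.47.
3×2 in 1474×1474: fills the width, so the intermediate becomes 1474.00 × 982.67 — a scale of ×0.2604.
The video scales with it: height 2979.47 × 0.2604 ≈ 775.79.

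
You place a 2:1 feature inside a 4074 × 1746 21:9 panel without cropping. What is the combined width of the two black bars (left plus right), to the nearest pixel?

2:1 (2.000) < 21:9 (2.333), so the feature fills the height.
That makes the image 3492.00 px wide (1746 × 2/1).
4074 − 3492.00 = 582.00 px of bars.

582 px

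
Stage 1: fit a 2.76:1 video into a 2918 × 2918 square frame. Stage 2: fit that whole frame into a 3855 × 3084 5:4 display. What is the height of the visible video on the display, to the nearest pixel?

1117 px

Inside the 2918×2918 canvas the video is width-limited at 2918.00 × 1057.25.
square in 3855×3084: fills the height, so the intermediate becomes 3084.00 × 3084.00 — a scale of ×1.0569.
So the video's height is 1057.25 × 1.0569 ≈ 1117.39.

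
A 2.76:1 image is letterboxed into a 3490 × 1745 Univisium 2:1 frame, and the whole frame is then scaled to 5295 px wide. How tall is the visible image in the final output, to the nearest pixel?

1918 px

Fitted into 3490×1745, the image spans the width; its height is 3490 / 2.760 ≈ 1264.49 px.
The frame scales by 5295/3490 = 1.5172; 1264.49 × 1.5172 ≈ 1918.48 px.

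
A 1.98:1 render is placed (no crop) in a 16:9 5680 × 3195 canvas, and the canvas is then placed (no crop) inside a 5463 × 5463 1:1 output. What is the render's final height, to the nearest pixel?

2759 px

Inside the 5680×3195 canvas the render is width-limited at 5680.00 × 2868.69.
16:9 in 5463×5463: fills the width, so the intermediate becomes 5463.00 × 3072.94 — a scale of ×0.9618.
Applying the same ×0.9618: 2868.69 → 2759.09.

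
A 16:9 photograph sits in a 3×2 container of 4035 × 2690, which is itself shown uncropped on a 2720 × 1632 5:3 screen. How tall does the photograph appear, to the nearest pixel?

1377 px

16:9 in 4035×2690: fills the width, so the photograph is 4035.00 × 2269.69.
3×2 in 2720×1632: fills the height, so the intermediate becomes 2448.00 × 1632.00 — a scale of ×0.6067.
So the photograph's height is 2269.69 × 0.6067 ≈ 1377.00.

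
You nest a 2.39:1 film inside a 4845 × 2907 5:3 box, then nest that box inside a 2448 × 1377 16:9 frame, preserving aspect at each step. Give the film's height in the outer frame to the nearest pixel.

Inside the 4845×2907 canvas the film is width-limited at 4845.00 × 2027.20.
Second fit — the 5:3 canvas into 2448×1377 spans the height: 2295.00 × 1377.00 (×0.4737 from 4845×2907).
The film scales with it: height 2027.20 × 0.4737 ≈ 960.25.

960 px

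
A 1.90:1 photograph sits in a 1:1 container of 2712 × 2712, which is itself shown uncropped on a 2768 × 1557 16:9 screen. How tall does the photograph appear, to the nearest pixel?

1.90:1 in 2712×2712: fills the width, so the photograph is 2712.00 × 1427.37.
The 1:1 canvas is height-limited in 2768×1557, giving 1557.00 × 1557.00; scale factor 0.5741.
Applying the same ×0.5741: 1427.37 → 819.47.

819 px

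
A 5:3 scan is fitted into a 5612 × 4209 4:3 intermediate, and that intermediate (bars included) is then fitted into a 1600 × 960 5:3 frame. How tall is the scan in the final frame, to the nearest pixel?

768 px

Inside the 5612×4209 canvas the scan is width-limited at 5612.00 × 3367.20.
Second fit — the 4:3 canvas into 1600×960 spans the height: 1280.00 × 960.00 (×0.2281 from 5612×4209).
The scan scales with it: height 3367.20 × 0.2281 ≈ 768.00.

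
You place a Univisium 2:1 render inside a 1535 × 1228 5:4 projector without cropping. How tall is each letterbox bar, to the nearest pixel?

Univisium 2:1 is wider than 5:4, so it spans the full width.
That makes the image 767.50 px tall (1535 × 1/2).
1228 − 767.50 = 460.50 px of bars (230.25 each).

230 px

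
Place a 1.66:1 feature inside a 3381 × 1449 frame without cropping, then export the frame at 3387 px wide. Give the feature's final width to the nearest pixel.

2410 px

In the 3381×1449 frame the feature fills the height: width = 1449 × 1.660 ≈ 2405.34 px.
The frame scales by 3387/3381 = 1.0018; 2405.34 × 1.0018 ≈ 2409.61 px.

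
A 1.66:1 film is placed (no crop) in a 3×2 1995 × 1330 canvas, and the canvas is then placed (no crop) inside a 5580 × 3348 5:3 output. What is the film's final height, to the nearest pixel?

First fit — 1.66:1 into 1995×1330 spans the width: 1995.00 × 1201.81.
The 3×2 canvas is height-limited in 5580×3348, giving 5022.00 × 3348.00; scale factor 2.5173.
The film scales with it: height 1201.81 × 2.5173 ≈ 3025.30.

3025 px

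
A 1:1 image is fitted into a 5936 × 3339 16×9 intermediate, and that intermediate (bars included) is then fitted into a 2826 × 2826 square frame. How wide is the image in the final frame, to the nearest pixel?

1590 px

Inside the 5936×3339 canvas the image is height-limited at 3339.00 × 3339.00.
The 16×9 canvas is width-limited in 2826×2826, giving 2826.00 × 1589.62; scale factor 0.4761.
The image scales with it: width 3339.00 × 0.4761 ≈ 1589.62.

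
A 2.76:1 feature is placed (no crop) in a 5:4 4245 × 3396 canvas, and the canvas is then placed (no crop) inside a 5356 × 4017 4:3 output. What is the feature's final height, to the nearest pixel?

1819 px

Inside the 4245×3396 canvas the feature is width-limited at 4245.00 × 1538.04.
5:4 in 5356×4017: fills the height, so the intermediate becomes 5021.25 × 4017.00 — a scale of ×1.1829.
The feature scales with it: height 1538.04 × 1.1829 ≈ 1819.29.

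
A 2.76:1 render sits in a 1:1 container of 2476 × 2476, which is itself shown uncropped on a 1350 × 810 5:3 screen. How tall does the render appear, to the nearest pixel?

Inside the 2476×2476 canvas the render is width-limited at 2476.00 × 897.10.
1:1 in 1350×810: fills the height, so the intermediate becomes 810.00 × 810.00 — a scale of ×0.3271.
So the render's height is 897.10 × 0.3271 ≈ 293.48.

293 px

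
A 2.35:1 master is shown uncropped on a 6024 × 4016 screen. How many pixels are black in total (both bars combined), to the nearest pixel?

8750437 pixels

Since 2.350 > 1.500, the master is width-limited.
Content height = 6024 / 2.350 ≈ 2563.4043 px.
4016 − 2563.4043 = 1452.5957 px of bars.
That's 1452.5957 × 6024 ≈ 8750437 black pixels.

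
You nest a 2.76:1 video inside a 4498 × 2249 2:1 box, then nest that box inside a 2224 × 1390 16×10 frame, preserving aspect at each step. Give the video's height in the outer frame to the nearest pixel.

First fit — 2.76:1 into 4498×2249 spans the width: 4498.00 × 1629.71.
The 2:1 canvas is width-limited in 2224×1390, giving 2224.00 × 1112.00; scale factor 0.4944.
So the video's height is 1629.71 × 0.4944 ≈ 805.80.

806 px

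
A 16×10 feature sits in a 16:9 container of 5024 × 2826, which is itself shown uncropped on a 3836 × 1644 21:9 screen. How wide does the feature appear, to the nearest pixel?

2630 px

First fit — 16×10 into 5024×2826 spans the height: 4521.60 × 2826.00.
16:9 in 3836×1644: fills the height, so the intermediate becomes 2922.67 × 1644.00 — a scale of ×0.5817.
The feature scales with it: width 4521.60 × 0.5817 ≈ 2630.40.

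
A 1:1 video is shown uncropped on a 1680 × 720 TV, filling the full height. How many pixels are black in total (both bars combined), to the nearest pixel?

691200 pixels

The video is 720 × 1/1 ≈ 720.0000 px wide.
1680 − 720.0000 = 960.0000 px of bars.
Across the 720-px span: 960.0000 × 720 ≈ 691200 px.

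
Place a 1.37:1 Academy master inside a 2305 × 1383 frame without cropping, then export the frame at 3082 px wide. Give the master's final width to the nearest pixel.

Fitted into 2305×1383, the master spans the height; its width is 1383 × 1.370 ≈ 1894.71 px.
Resizing to 3082 px wide multiplies everything by 1.3371: 1894.71 → 2533.40 px.

2533 px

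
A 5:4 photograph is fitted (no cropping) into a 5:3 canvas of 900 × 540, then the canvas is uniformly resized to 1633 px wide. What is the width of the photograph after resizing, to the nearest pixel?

In the 900×540 frame the photograph fills the height: width = 540 × 5/4 ≈ 675.00 px.
The frame scales by 1633/900 = 1.8144; 675.00 × 1.8144 ≈ 1224.75 px.

1225 px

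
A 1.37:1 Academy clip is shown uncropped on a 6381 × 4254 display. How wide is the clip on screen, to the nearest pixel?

5828 px

1.37:1 Academy (1.370) < 3×2 (1.500), so the clip fills the height.
That makes the image 5827.98 px wide (4254 × 1.370).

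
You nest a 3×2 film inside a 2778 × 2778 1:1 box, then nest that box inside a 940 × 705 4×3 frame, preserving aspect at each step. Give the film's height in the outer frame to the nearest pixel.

3×2 in 2778×2778: fills the width, so the film is 2778.00 × 1852.00.
The 1:1 canvas is height-limited in 940×705, giving 705.00 × 705.00; scale factor 0.2538.
Applying the same ×0.2538: 1852.00 → 470.00.

470 px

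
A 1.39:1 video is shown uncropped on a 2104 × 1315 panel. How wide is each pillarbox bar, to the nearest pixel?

138 px

1.39:1 is narrower than 16×10, so it spans the full height.
That makes the image 1827.85 px wide (1315 × 1.390).
Leftover width: 2104 − 1827.85 = 276.15 px → 138.07 each side.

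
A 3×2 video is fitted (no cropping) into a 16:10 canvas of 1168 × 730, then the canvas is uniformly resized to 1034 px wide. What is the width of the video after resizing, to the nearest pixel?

969 px

Fitted into 1168×730, the video spans the height; its width is 730 × 3/2 ≈ 1095.00 px.
The frame scales by 1034/1168 = 0.8853; 1095.00 × 0.8853 ≈ 969.38 px.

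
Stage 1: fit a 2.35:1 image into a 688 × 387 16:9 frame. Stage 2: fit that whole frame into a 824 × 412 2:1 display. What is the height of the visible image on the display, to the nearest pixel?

312 px

2.35:1 in 688×387: fills the width, so the image is 688.00 × 292.77.
16:9 in 824×412: fills the height, so the intermediate becomes 732.44 × 412.00 — a scale of ×1.0646.
So the image's height is 292.77 × 1.0646 ≈ 311.68.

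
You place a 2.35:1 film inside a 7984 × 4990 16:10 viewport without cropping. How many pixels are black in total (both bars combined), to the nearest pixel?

2.35:1 (2.350) > 16:10 (1.600), so the film fills the width.
The film is 7984 / 2.350 ≈ 3397.4468 px tall.
Leftover height: 4990 − 3397.4468 = 1592.5532 px.
Bar area = 1592.5532 × 7984 ≈ 12714945 px.

12714945 pixels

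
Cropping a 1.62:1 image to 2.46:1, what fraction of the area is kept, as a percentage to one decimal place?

65.9%

Going from 1.62:1 to 2.46:1 means cutting height while keeping width.
(1.620)/(2.460) ≈ 0.659 of the area survives.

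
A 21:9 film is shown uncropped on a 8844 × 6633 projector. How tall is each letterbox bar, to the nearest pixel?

1421 px

Since 2.333 > 1.333, the film is width-limited.
Content height = 8844 × 9/21 ≈ 3790.29 px.
6633 − 3790.29 = 2842.71 px of bars (1421.36 each).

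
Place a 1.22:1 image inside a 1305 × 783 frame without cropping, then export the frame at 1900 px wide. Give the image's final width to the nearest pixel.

1391 px

In the 1305×783 frame the image fills the height: width = 783 × 1.220 ≈ 955.26 px.
Scaling 1305 → 1900 is ×1.4559, so the width becomes 955.26 × 1.4559 ≈ 1390.80 px.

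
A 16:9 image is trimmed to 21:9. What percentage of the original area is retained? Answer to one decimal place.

The width stays; only height is cut (since 21:9 is wider than 16:9).
(1.778)/(2.333) ≈ 0.762 of the area survives.

76.2%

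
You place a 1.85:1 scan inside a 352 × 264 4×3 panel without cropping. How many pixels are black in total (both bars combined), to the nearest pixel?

1.85:1 is wider than 4×3, so it spans the full width.
That makes the image 190.2703 px tall (352 / 1.850).
Black = 264 − 190.2703 = 73.7297 px.
That's 73.7297 × 352 ≈ 25953 black pixels.

25953 pixels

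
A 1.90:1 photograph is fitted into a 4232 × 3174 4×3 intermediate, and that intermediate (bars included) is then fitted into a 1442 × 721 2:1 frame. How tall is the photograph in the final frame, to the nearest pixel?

506 px

First fit — 1.90:1 into 4232×3174 spans the width: 4232.00 × 2227.37.
4×3 in 1442×721: fills the height, so the intermediate becomes 961.33 × 721.00 — a scale of ×0.2272.
Applying the same ×0.2272: 2227.37 → 505.96.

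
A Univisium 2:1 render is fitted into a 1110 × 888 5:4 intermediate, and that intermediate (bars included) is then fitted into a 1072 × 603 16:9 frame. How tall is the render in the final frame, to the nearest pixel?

Inside the 1110×888 canvas the render is width-limited at 1110.00 × 555.00.
5:4 in 1072×603: fills the height, so the intermediate becomes 753.75 × 603.00 — a scale of ×0.6791.
So the render's height is 555.00 × 0.6791 ≈ 376.88.

377 px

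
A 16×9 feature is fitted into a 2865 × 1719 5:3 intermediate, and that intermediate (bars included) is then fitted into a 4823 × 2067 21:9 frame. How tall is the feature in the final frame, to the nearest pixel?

1938 px

First fit — 16×9 into 2865×1719 spans the width: 2865.00 × 1611.56.
5:3 in 4823×2067: fills the height, so the intermediate becomes 3445.00 × 2067.00 — a scale of ×1.2024.
The feature scales with it: height 1611.56 × 1.2024 ≈ 1937.81.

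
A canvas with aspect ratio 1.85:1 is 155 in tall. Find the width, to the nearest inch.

287 in

155 × 1.850 = 286.75.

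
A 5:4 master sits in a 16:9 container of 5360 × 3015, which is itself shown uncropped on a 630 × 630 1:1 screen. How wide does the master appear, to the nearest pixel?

First fit — 5:4 into 5360×3015 spans the height: 3768.75 × 3015.00.
16:9 in 630×630: fills the width, so the intermediate becomes 630.00 × 354.38 — a scale of ×0.1175.
So the master's width is 3768.75 × 0.1175 ≈ 442.97.

443 px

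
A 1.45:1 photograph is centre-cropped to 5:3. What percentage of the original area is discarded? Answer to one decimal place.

5:3 is wider than 1.45:1, so the crop keeps the full width and trims the height.
Fraction kept = (1.450)/(1.667) ≈ 87.00%, so 13.00% is lost.

13.0%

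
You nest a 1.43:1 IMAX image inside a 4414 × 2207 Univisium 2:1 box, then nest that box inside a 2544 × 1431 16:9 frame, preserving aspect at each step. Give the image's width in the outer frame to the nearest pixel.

First fit — 1.43:1 IMAX into 4414×2207 spans the height: 3156.01 × 2207.00.
Univisium 2:1 in 2544×1431: fills the width, so the intermediate becomes 2544.00 × 1272.00 — a scale of ×0.5763.
Applying the same ×0.5763: 3156.01 → 1818.96.

1819 px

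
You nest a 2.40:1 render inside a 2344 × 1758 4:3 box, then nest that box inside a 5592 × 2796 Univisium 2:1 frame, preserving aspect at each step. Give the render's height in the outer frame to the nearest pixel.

1553 px

First fit — 2.40:1 into 2344×1758 spans the width: 2344.00 × 976.67.
4:3 in 5592×2796: fills the height, so the intermediate becomes 3728.00 × 2796.00 — a scale of ×1.5904.
So the render's height is 976.67 × 1.5904 ≈ 1553.33.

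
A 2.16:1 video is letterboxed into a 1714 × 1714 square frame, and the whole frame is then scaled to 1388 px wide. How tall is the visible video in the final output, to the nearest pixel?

In the 1714×1714 frame the video fills the width: height = 1714 / 2.160 ≈ 793.52 px.
Resizing to 1388 px wide multiplies everything by 0.8098: 793.52 → 642.59 px.

643 px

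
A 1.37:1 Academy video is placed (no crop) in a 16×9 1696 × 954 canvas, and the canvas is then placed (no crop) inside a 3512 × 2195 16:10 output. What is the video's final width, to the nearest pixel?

1.37:1 Academy in 1696×954: fills the height, so the video is 1306.98 × 954.00.
Second fit — the 16×9 canvas into 3512×2195 spans the width: 3512.00 × 1975.50 (×2.0708 from 1696×954).
So the video's width is 1306.98 × 2.0708 ≈ 2706.43.

2706 px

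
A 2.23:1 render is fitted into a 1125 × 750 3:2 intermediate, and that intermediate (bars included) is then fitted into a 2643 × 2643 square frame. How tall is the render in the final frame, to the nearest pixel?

1185 px

First fit — 2.23:1 into 1125×750 spans the width: 1125.00 × 504.48.
Second fit — the 3:2 canvas into 2643×2643 spans the width: 2643.00 × 1762.00 (×2.3493 from 1125×750).
Applying the same ×2.3493: 504.48 → 1185.20.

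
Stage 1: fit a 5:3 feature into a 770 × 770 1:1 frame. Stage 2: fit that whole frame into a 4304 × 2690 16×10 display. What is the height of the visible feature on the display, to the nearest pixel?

1614 px

Inside the 770×770 canvas the feature is width-limited at 770.00 × 462.00.
1:1 in 4304×2690: fills the height, so the intermediate becomes 2690.00 × 2690.00 — a scale of ×3.4935.
Applying the same ×3.4935: 462.00 → 1614.00.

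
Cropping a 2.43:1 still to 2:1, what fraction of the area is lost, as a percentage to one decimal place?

17.7%

Going from 2.43:1 to 2:1 means cutting width while keeping height.
(2.000)/(2.430) ≈ 0.823 of the area survives, leaving 17.70% discarded.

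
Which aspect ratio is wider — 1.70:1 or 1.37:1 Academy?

1.70:1

1.7 and 1.37; 1.7 > 1.37.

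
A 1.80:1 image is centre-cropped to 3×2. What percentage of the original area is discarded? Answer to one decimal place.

Going from 1.80:1 to 3×2 means cutting width while keeping height.
(1.500)/(1.800) ≈ 0.833 of the area survives, leaving 16.67% discarded.

16.7%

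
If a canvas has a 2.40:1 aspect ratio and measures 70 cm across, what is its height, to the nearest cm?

At 2.40:1, 70 / 2.400 ≈ 29.17.

29 cm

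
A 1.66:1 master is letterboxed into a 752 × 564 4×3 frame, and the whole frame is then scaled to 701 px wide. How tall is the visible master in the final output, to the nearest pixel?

In the 752×564 frame the master fills the width: height = 752 / 1.660 ≈ 453.01 px.
Resizing to 701 px wide multiplies everything by 0.9322: 453.01 → 422.29 px.

422 px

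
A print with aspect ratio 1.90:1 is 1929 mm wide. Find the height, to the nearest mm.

1015 mm

1929 / 1.900 = 1015.26.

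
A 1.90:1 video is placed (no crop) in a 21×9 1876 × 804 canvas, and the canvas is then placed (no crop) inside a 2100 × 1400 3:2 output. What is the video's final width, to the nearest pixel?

First fit — 1.90:1 into 1876×804 spans the height: 1527.60 × 804.00.
Second fit — the 21×9 canvas into 2100×1400 spans the width: 2100.00 × 900.00 (×1.1194 from 1876×804).
The video scales with it: width 1527.60 × 1.1194 ≈ 1710.00.

1710 px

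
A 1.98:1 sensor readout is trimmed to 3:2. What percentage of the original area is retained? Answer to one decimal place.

75.8%

3:2 is narrower than 1.98:1, so the crop keeps the full height and trims the width.
(1.500)/(1.980) ≈ 0.758 of the area survives.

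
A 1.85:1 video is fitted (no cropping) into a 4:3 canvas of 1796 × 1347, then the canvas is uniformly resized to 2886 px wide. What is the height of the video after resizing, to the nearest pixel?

At 1796×1347 the video is width-limited, so height = 1796 / 1.850 ≈ 970.81 px.
Resizing to 2886 px wide multiplies everything by 1.6069: 970.81 → 1560.00 px.

1560 px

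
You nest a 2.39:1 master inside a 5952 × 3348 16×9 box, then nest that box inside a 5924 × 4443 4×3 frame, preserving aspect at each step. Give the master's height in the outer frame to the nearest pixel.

2.39:1 in 5952×3348: fills the width, so the master is 5952.00 × 2490.38.
Second fit — the 16×9 canvas into 5924×4443 spans the width: 5924.00 × 3332.25 (×0.9953 from 5952×3348).
So the master's height is 2490.38 × 0.9953 ≈ 2478.66.

2479 px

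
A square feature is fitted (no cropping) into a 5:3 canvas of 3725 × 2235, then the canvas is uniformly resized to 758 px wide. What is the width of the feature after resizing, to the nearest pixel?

455 px

Fitted into 3725×2235, the feature spans the height; its width is 2235 × 1/1 ≈ 2235.00 px.
Scaling 3725 → 758 is ×0.2035, so the width becomes 2235.00 × 0.2035 ≈ 454.80 px.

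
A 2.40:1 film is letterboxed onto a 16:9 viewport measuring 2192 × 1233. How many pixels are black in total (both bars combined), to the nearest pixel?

Since 2.400 > 1.778, the film is width-limited.
Content height = 2192 / 2.400 ≈ 913.3333 px.
1233 − 913.3333 = 319.6667 px of bars.
Across the 2192-px span: 319.6667 × 2192 ≈ 700709 px.

700709 pixels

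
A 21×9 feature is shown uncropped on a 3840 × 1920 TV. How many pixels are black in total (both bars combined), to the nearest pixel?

21×9 (2.333) > 2:1 (2.000), so the feature fills the width.
The feature is 3840 × 9/21 ≈ 1645.7143 px tall.
Black = 1920 − 1645.7143 = 274.2857 px.
Bar area = 274.2857 × 3840 ≈ 1053257 px.

1053257 pixels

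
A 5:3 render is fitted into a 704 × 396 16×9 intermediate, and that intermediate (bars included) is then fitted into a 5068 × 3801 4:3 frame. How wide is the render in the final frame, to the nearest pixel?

4751 px

First fit — 5:3 into 704×396 spans the height: 660.00 × 396.00.
Second fit — the 16×9 canvas into 5068×3801 spans the width: 5068.00 × 2850.75 (×7.1989 from 704×396).
The render scales with it: width 660.00 × 7.1989 ≈ 4751.25.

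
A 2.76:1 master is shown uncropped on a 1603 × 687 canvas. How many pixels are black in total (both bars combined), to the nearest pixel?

170243 pixels

2.76:1 is wider than 21×9, so it spans the full width.
Content height = 1603 / 2.760 ≈ 580.7971 px.
Black = 687 − 580.7971 = 106.2029 px.
Bar area = 106.2029 × 1603 ≈ 170243 px.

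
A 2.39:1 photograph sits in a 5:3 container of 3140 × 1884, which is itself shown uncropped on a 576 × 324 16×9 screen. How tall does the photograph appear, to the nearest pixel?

226 px

Inside the 3140×1884 canvas the photograph is width-limited at 3140.00 × 1313.81.
5:3 in 576×324: fills the height, so the intermediate becomes 540.00 × 324.00 — a scale of ×0.1720.
Applying the same ×0.1720: 1313.81 → 225.94.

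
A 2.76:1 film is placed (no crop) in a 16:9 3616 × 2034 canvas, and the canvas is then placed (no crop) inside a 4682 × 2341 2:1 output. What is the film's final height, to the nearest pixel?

1508 px

2.76:1 in 3616×2034: fills the width, so the film is 3616.00 × 1310.14.
16:9 in 4682×2341: fills the height, so the intermediate becomes 4161.78 × 2341.00 — a scale of ×1.1509.
Applying the same ×1.1509: 1310.14 → 1507.89.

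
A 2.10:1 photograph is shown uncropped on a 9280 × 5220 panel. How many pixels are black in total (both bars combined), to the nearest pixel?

7432838 pixels

2.10:1 (2.100) > 16×9 (1.778), so the photograph fills the width.
That makes the image 4419.0476 px tall (9280 / 2.100).
Leftover height: 5220 − 4419.0476 = 800.9524 px.
Bar area = 800.9524 × 9280 ≈ 7432838 px.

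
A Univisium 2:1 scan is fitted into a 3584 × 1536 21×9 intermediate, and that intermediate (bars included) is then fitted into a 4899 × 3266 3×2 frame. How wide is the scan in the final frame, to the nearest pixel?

Univisium 2:1 in 3584×1536: fills the height, so the scan is 3072.00 × 1536.00.
The 21×9 canvas is width-limited in 4899×3266, giving 4899.00 × 2099.57; scale factor 1.3669.
Applying the same ×1.3669: 3072.00 → 4199.14.

4199 px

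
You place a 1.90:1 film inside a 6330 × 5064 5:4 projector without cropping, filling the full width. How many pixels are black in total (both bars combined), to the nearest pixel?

10966225 pixels

The film is 6330 / 1.900 ≈ 3331.5789 px tall.
Black = 5064 − 3331.5789 = 1732.4211 px.
That's 1732.4211 × 6330 ≈ 10966225 black pixels.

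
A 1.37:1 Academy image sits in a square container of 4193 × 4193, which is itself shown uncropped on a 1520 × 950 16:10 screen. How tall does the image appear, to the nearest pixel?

693 px

Inside the 4193×4193 canvas the image is width-limited at 4193.00 × 3060.58.
square in 1520×950: fills the height, so the intermediate becomes 950.00 × 950.00 — a scale of ×0.2266.
So the image's height is 3060.58 × 0.2266 ≈ 693.43.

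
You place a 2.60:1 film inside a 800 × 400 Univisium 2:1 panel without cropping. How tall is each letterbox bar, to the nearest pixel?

2.60:1 (2.600) > Univisium 2:1 (2.000), so the film fills the width.
Content height = 800 / 2.600 ≈ 307.69 px.
Black = 400 − 307.69 = 92.31 px, or 46.15 per bar.

46 px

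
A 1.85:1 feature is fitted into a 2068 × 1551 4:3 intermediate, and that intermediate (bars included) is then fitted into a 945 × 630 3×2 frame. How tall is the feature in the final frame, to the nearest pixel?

454 px

First fit — 1.85:1 into 2068×1551 spans the width: 2068.00 × 1117.84.
The 4:3 canvas is height-limited in 945×630, giving 840.00 × 630.00; scale factor 0.4062.
Applying the same ×0.4062: 1117.84 → 454.05.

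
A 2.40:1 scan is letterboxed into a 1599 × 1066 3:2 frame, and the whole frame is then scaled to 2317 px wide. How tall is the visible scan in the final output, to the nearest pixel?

At 1599×1066 the scan is width-limited, so height = 1599 / 2.400 ≈ 666.25 px.
Resizing to 2317 px wide multiplies everything by 1.4490: 666.25 → 965.42 px.

965 px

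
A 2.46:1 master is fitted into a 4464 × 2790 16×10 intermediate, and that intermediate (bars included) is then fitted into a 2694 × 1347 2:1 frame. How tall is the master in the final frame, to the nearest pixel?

First fit — 2.46:1 into 4464×2790 spans the width: 4464.00 × 1814.63.
Second fit — the 16×10 canvas into 2694×1347 spans the height: 2155.20 × 1347.00 (×0.4828 from 4464×2790).
The master scales with it: height 1814.63 × 0.4828 ≈ 876.10.

876 px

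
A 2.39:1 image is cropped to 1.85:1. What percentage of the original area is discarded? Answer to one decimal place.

22.6%

The height stays; only width is cut (since 1.85:1 is narrower than 2.39:1).
Area ratio = (1.850)/(2.390) = 77.41%; the remaining 22.59% is cropped out.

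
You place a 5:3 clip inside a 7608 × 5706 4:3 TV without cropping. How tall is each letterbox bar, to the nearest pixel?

Since 1.667 > 1.333, the clip is width-limited.
The clip is 7608 × 3/5 ≈ 4564.80 px tall.
Black = 5706 − 4564.80 = 1141.20 px, or 570.60 per bar.

571 px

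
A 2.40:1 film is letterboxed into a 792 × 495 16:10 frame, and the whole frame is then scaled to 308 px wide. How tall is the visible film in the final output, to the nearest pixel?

128 px

In the 792×495 frame the film fills the width: height = 792 / 2.400 ≈ 330.00 px.
Scaling 792 → 308 is ×0.3889, so the height becomes 330.00 × 0.3889 ≈ 128.33 px.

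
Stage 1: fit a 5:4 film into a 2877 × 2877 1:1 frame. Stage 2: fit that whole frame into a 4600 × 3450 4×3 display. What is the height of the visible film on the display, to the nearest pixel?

First fit — 5:4 into 2877×2877 spans the width: 2877.00 × 2301.60.
1:1 in 4600×3450: fills the height, so the intermediate becomes 3450.00 × 3450.00 — a scale of ×1.1992.
Applying the same ×1.1992: 2301.60 → 2760.00.

2760 px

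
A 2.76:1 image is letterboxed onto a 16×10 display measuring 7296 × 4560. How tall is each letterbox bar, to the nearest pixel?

958 px

Since 2.760 > 1.600, the image is width-limited.
That makes the image 2643.48 px tall (7296 / 2.760).
4560 − 2643.48 = 1916.52 px of bars (958.26 each).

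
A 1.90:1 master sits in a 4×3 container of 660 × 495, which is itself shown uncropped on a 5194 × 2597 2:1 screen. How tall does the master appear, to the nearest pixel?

1.90:1 in 660×495: fills the width, so the master is 660.00 × 347.37.
4×3 in 5194×2597: fills the height, so the intermediate becomes 3462.67 × 2597.00 — a scale of ×5.2465.
The master scales with it: height 347.37 × 5.2465 ≈ 1822.46.

1822 px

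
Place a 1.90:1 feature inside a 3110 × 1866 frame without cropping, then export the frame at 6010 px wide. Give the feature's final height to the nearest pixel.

Fitted into 3110×1866, the feature spans the width; its height is 3110 / 1.900 ≈ 1636.84 px.
The frame scales by 6010/3110 = 1.9325; 1636.84 × 1.9325 ≈ 3163.16 px.

3163 px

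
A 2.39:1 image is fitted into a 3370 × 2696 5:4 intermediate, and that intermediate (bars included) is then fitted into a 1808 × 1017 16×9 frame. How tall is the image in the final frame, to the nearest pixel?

2.39:1 in 3370×2696: fills the width, so the image is 3370.00 × 1410.04.
5:4 in 1808×1017: fills the height, so the intermediate becomes 1271.25 × 1017.00 — a scale of ×0.3772.
The image scales with it: height 1410.04 × 0.3772 ≈ 531.90.

532 px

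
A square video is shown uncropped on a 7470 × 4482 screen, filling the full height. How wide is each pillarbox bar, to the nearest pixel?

The video is 4482 × 1/1 ≈ 4482.00 px wide.
7470 − 4482.00 = 2988.00 px of bars (1494.00 each).

1494 px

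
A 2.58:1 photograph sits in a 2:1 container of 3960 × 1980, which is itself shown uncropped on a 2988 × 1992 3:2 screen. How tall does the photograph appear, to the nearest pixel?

Inside the 3960×1980 canvas the photograph is width-limited at 3960.00 × 1534.88.
The 2:1 canvas is width-limited in 2988×1992, giving 2988.00 × 1494.00; scale factor 0.7545.
Applying the same ×0.7545: 1534.88 → 1158.14.

1158 px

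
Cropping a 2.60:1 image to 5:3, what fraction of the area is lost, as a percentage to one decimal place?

35.9%

The height stays; only width is cut (since 5:3 is narrower than 2.60:1).
Area ratio = (1.667)/(2.600) = 64.10%; the remaining 35.90% is cropped out.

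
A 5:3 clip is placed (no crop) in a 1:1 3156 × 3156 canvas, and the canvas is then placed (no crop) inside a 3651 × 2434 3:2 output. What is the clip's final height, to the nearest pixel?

Inside the 3156×3156 canvas the clip is width-limited at 3156.00 × 1893.60.
The 1:1 canvas is height-limited in 3651×2434, giving 2434.00 × 2434.00; scale factor 0.7712.
The clip scales with it: height 1893.60 × 0.7712 ≈ 1460.40.

1460 px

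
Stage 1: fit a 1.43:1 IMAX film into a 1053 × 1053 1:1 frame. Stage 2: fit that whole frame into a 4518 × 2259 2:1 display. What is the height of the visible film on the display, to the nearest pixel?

Inside the 1053×1053 canvas the film is width-limited at 1053.00 × 736.36.
Second fit — the 1:1 canvas into 4518×2259 spans the height: 2259.00 × 2259.00 (×2.1453 from 1053×1053).
So the film's height is 736.36 × 2.1453 ≈ 1579.72.

1580 px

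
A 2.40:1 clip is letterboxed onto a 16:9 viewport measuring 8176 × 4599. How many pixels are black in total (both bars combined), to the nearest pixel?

2.40:1 (2.400) > 16:9 (1.778), so the clip fills the width.
That makes the image 3406.6667 px tall (8176 / 2.400).
Leftover height: 4599 − 3406.6667 = 1192.3333 px.
Bar area = 1192.3333 × 8176 ≈ 9748517 px.

9748517 pixels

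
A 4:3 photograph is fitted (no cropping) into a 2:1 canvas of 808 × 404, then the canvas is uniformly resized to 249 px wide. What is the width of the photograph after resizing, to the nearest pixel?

166 px

At 808×404 the photograph is height-limited, so width = 404 × 4/3 ≈ 538.67 px.
Scaling 808 → 249 is ×0.3082, so the width becomes 538.67 × 0.3082 ≈ 166.00 px.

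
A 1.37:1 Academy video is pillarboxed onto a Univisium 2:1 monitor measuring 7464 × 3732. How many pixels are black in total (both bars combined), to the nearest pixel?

8774529 pixels

1.37:1 Academy (1.370) < Univisium 2:1 (2.000), so the video fills the height.
Content width = 3732 × 1.370 ≈ 5112.8400 px.
7464 − 5112.8400 = 2351.1600 px of bars.
Bar area = 2351.1600 × 3732 ≈ 8774529 px.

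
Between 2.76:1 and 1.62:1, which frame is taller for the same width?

1.62:1

2.76 and 1.62; 2.76 > 1.62. The smaller width-to-height ratio is the taller frame.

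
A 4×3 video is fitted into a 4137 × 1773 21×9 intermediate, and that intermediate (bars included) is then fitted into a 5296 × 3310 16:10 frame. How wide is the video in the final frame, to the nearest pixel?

3026 px

Inside the 4137×1773 canvas the video is height-limited at 2364.00 × 1773.00.
21×9 in 5296×3310: fills the width, so the intermediate becomes 5296.00 × 2269.71 — a scale of ×1.2802.
So the video's width is 2364.00 × 1.2802 ≈ 3026.29.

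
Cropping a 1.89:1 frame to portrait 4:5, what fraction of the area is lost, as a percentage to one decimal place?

57.7%

portrait 4:5 is narrower than 1.89:1, so the crop keeps the full height and trims the width.
Area ratio = (0.800)/(1.890) = 42.33%; the remaining 57.67% is cropped out.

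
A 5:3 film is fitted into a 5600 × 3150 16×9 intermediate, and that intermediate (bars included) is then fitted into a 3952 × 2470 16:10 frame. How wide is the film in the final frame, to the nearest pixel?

3705 px

First fit — 5:3 into 5600×3150 spans the height: 5250.00 × 3150.00.
The 16×9 canvas is width-limited in 3952×2470, giving 3952.00 × 2223.00; scale factor 0.7057.
Applying the same ×0.7057: 5250.00 → 3705.00.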